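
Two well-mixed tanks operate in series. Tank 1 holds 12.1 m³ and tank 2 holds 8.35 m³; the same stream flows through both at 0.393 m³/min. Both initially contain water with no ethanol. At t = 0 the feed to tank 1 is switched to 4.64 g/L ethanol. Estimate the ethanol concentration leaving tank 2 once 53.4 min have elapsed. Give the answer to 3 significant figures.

2.83 g/L

Each tank obeys Vᵢ dCᵢ/dt = Q(Cᵢ₋₁ − Cᵢ), so τᵢ = Vᵢ/Q.
τ₁ = 12.1/0.393 = 30.789 min; τ₂ = 8.35/0.393 = 21.247 min.
Solving the cascade with C₁(0)=C₂(0)=0 gives C₂(t) = C_in[1 − (τ₁ e^(−t/τ₁) − τ₂ e^(−t/τ₂))/(τ₁ − τ₂)].
At t = 53.4: e^(−t/τ₁) = 0.17651, e^(−t/τ₂) = 0.080999.
C₂ = 4.64·[1 − (30.789·0.17651 − 21.247·0.080999)/(9.5420)] = 4.64·0.61083 = 2.8343 g/L.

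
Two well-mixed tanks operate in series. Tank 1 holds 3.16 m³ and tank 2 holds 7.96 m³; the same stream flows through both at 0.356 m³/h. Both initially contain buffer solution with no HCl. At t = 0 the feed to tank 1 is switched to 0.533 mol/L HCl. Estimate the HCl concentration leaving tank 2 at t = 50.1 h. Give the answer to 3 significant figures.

Each tank obeys Vᵢ dCᵢ/dt = Q(Cᵢ₋₁ − Cᵢ), so τᵢ = Vᵢ/Q.
τ₁ = 3.16/0.356 = 8.8764 h; τ₂ = 7.96/0.356 = 22.360 h.
Tank 1: C₁ = C_in(1 − e^(−t/τ₁)). Tank 2 (τ₁ ≠ τ₂): C₂ = C_in[1 − (τ₁ e^(−t/τ₁) − τ₂ e^(−t/τ₂))/(τ₁ − τ₂)].
At t = 50.1: e^(−t/τ₁) = 0.0035381, e^(−t/τ₂) = 0.10639.
C₂ = 0.533·[1 − (8.8764·0.0035381 − 22.360·0.10639)/(-13.483)] = 0.533·0.82590 = 0.44021 mol/L.

0.440 mol/L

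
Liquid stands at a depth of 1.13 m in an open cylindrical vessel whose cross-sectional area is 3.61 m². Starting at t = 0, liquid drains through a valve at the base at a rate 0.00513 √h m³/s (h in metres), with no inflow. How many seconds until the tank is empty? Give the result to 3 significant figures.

1500 s

A dh/dt = −Q_out = −0.00513 √h.
Separate and integrate: 2(√h − √h₀) = −(0.00513/A) t.
Set h = 0: 2√h₀ = (0.00513/A) t_empty ⇒ t_empty = 2A√h₀/0.00513.
t_empty = 2·3.61·√1.13/0.00513 = 7.2200·1.0630/0.00513 = 1496.1 s.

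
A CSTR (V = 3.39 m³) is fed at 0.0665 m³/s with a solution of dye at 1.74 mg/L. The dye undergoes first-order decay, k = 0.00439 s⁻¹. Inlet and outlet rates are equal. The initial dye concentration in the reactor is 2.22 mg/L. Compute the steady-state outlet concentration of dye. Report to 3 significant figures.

1.42 mg/L

Species balance: V dC/dt = Q C_in − Q C − k V C.
Steady state (dC/dt = 0): C_ss = Q C_in/(Q + kV) = C_in/(1 + kV/Q).
C_ss = 0.0665·1.74/(0.0665 + 0.00439·3.39) = 0.11571/0.081382 = 1.4218 mg/L.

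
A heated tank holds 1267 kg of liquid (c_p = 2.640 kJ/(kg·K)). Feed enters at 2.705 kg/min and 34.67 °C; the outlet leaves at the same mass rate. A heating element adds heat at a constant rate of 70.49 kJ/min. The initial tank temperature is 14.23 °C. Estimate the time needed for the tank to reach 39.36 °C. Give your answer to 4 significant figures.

First-law balance (no shaft work): M c_p dT/dt = ṁ c_p (T_in − T) + 70.49.
τ = M/ṁ = 468.392 min; T_ss = T_in + Q̇/(ṁ c_p) = 44.5409 °C.
T(t) = T_ss + (T₀ − T_ss) e^(−t/τ). Set T = 39.36:
e^(−t/τ) = (39.36 − 44.5409)/(14.23 − 44.5409) = 0.170925
t = −468.392 · ln(0.170925) = 827.428 min.

827.4 min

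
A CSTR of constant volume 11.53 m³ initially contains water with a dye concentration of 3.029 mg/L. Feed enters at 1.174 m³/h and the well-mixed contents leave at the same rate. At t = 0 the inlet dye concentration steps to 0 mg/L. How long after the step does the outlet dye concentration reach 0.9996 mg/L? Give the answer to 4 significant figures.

Species balance: V dC/dt = Q(C_in − C) ⇒ τ = V/Q = 9.82112 h.
C(t) = C_in + (C₀ − C_in) e^(−t/τ). Set C = 0.9996 and solve for t:
e^(−t/τ) = (C − C_in)/(C₀ − C_in) = (0.9996 − 0)/(3.029 − 0) = 0.330010
t = −τ ln(…) = 9.82112 × 1.10863 = 10.8880 h.

10.89 h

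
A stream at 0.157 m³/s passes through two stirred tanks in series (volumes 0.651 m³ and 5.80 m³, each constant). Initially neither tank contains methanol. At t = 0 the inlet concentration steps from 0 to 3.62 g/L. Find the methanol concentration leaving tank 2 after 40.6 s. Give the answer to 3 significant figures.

Each tank obeys Vᵢ dCᵢ/dt = Q(Cᵢ₋₁ − Cᵢ), so τᵢ = Vᵢ/Q.
τ₁ = 0.651/0.157 = 4.1465 s; τ₂ = 5.80/0.157 = 36.943 s.
Tank 1: C₁ = C_in(1 − e^(−t/τ₁)). Tank 2 (τ₁ ≠ τ₂): C₂ = C_in[1 − (τ₁ e^(−t/τ₁) − τ₂ e^(−t/τ₂))/(τ₁ − τ₂)].
At t = 40.6: e^(−t/τ₁) = 5.5931e-05, e^(−t/τ₂) = 0.33320.
C₂ = 3.62·[1 − (4.1465·5.5931e-05 − 36.943·0.33320)/(-32.796)] = 3.62·0.62468 = 2.2613 g/L.

2.26 g/L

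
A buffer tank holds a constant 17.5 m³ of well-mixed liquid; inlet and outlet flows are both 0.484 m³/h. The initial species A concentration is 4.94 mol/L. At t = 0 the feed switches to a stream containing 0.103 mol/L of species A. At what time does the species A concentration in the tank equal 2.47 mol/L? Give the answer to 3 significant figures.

25.8 h

Accumulation = in − out for the solute gives V dC/dt = Q(C_in − C), so τ = V/Q = 36.157 h.
C(t) = C_in + (C₀ − C_in) e^(−t/τ). Set C = 2.47 and solve for t:
e^(−t/τ) = (C − C_in)/(C₀ − C_in) = (2.47 − 0.103)/(4.94 − 0.103) = 0.48935
t = −τ ln(…) = 36.157 × 0.71467 = 25.840 h.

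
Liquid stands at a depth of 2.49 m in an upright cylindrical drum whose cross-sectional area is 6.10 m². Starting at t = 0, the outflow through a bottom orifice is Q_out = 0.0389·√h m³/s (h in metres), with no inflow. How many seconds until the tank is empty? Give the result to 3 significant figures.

495 s

With no inflow, A dh/dt = −0.0389 √h.
Separate and integrate: 2(√h − √h₀) = −(0.0389/A) t.
Set h = 0: 2√h₀ = (0.0389/A) t_empty ⇒ t_empty = 2A√h₀/0.0389.
t_empty = 2·6.10·√2.49/0.0389 = 12.200·1.5780/0.0389 = 494.89 s.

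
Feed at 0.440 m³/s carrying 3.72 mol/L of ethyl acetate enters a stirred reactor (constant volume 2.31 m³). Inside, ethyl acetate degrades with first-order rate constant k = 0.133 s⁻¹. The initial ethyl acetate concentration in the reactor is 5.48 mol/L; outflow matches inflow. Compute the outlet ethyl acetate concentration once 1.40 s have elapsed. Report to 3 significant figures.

Species balance: V dC/dt = Q C_in − Q C − k V C.
This is linear with rate a = Q/V + k = 0.32348 s⁻¹.
C_ss = Q C_in/(Q + kV) = 2.1905 mol/L; C(t) = C_ss + (C₀ − C_ss) e^(−a t).
C(1.40) = 2.1905 + (3.2895)·e^(−0.32348·1.40) = 2.1905 + (3.2895)·0.63580 = 4.2820 mol/L.

4.28 mol/L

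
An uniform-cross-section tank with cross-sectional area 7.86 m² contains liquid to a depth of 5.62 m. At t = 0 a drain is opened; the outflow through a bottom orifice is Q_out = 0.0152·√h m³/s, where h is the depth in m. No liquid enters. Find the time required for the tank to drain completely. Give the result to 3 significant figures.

Mass balance (ρ constant): A dh/dt = −0.0152 √h.
This is separable: 2 d(√h)/dt = −0.0152/A, so √h = √h₀ − (0.0152/(2A)) t.
Tank is empty when √h = 0: t_empty = 2A√h₀/0.0152.
t_empty = 2·7.86·√5.62/0.0152 = 15.720·2.3707/0.0152 = 2451.8 s.

2450 s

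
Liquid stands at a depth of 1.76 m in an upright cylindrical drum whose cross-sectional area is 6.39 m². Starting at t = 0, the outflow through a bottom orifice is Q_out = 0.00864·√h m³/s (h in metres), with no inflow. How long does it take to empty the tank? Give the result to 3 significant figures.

Accumulation of liquid (constant cross-section A): A dh/dt = −0.00864 √h.
∫ h^(−1/2) dh = −(0.00864/A) ∫ dt, giving 2√h = 2√h₀ − (0.00864/A) t.
Tank is empty when √h = 0: t_empty = 2A√h₀/0.00864.
t_empty = 2·6.39·√1.76/0.00864 = 12.780·1.3266/0.00864 = 1962.3 s.

1960 s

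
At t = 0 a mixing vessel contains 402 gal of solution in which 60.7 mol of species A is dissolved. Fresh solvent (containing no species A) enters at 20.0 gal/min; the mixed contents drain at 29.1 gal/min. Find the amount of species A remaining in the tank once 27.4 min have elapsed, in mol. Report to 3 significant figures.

Let m(t) be the amount of species A. Volume: V(t) = V₀ + (Q_in − Q_out) t = 402 − 9.1000 t; V(27.4) = 152.66 gal.
No species A enters, so dm/dt = −Q_out · (m/V).
Separate: dm/m = −Q_out dt/V(t) ⇒ ln(m/m₀) = −(Q_out/(Q_in−Q_out)) ln(V/V₀).
m = m₀ (V₀/V)^(Q_out/(Q_in−Q_out)) = 60.7 × (402/152.66)^(-3.1978) = 2.7448 mol.

2.74 mol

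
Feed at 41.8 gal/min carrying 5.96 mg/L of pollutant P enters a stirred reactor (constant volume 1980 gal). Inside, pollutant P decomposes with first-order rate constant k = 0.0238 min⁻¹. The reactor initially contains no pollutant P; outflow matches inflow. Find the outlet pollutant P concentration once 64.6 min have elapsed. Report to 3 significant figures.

2.65 mg/L

V dC/dt = Q(C_in − C) − k V C.
This is linear with rate a = Q/V + k = 0.044911 min⁻¹.
C_ss = Q C_in/(Q + kV) = 2.8016 mg/L; C(t) = C_ss + (C₀ − C_ss) e^(−a t).
C(64.6) = 2.8016 + (-2.8016)·e^(−0.044911·64.6) = 2.8016 + (-2.8016)·0.054954 = 2.6476 mg/L.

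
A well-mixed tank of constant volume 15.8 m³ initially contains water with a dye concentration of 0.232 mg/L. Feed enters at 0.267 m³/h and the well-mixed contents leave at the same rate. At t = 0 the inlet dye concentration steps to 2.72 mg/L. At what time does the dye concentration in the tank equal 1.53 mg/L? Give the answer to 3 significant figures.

Species balance: V dC/dt = Q(C_in − C) ⇒ τ = V/Q = 59.176 h.
C(t) = C_in + (C₀ − C_in) e^(−t/τ). Set C = 1.53 and solve for t:
e^(−t/τ) = (C − C_in)/(C₀ − C_in) = (1.53 − 2.72)/(0.232 − 2.72) = 0.47830
t = −τ ln(…) = 59.176 × 0.73753 = 43.644 h.

43.6 h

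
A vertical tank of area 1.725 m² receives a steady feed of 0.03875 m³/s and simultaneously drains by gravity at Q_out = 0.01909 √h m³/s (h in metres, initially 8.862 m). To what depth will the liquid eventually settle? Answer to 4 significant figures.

A dh/dt = Q_in − 0.01909 √h. Steady state requires inflow = outflow:
Q_in = 0.01909 √h_ss ⇒ √h_ss = 0.03875/0.01909 = 2.02986.
h_ss = 2.02986² = 4.12033 m. (Since h₀ = 8.862 m > h_ss, the level will fall toward this value.)

4.120 m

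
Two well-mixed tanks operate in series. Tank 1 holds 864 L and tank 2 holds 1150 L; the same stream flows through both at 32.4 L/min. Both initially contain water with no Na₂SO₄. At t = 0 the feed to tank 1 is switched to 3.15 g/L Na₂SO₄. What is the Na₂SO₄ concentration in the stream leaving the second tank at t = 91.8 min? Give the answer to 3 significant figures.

2.50 g/L

Species balance on tank i: dCᵢ/dt = (Cᵢ₋₁ − Cᵢ)/τᵢ with τᵢ = Vᵢ/Q.
τ₁ = 864/32.4 = 26.667 min; τ₂ = 1150/32.4 = 35.494 min.
Tank 1: C₁ = C_in(1 − e^(−t/τ₁)). Tank 2 (τ₁ ≠ τ₂): C₂ = C_in[1 − (τ₁ e^(−t/τ₁) − τ₂ e^(−t/τ₂))/(τ₁ − τ₂)].
At t = 91.8: e^(−t/τ₁) = 0.031985, e^(−t/τ₂) = 0.075293.
C₂ = 3.15·[1 − (26.667·0.031985 − 35.494·0.075293)/(-8.8272)] = 3.15·0.79387 = 2.5007 g/L.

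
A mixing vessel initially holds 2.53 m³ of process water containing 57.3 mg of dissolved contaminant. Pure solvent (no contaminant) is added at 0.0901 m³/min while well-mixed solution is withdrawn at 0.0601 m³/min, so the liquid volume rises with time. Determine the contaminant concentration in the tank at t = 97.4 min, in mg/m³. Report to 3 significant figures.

Let m(t) be the amount of contaminant. Volume: V(t) = V₀ + (Q_in − Q_out) t = 2.53 + 0.030000 t; V(97.4) = 5.4520 m³.
Species balance (pure solvent in): dm/dt = −Q_out · m/V(t).
Separate: dm/m = −Q_out dt/V(t) ⇒ ln(m/m₀) = −(Q_out/(Q_in−Q_out)) ln(V/V₀).
m = m₀ (V₀/V)^(Q_out/(Q_in−Q_out)) = 57.3 × (2.53/5.4520)^(2.0033) = 12.308 mg.
C = m/V = 12.308/5.4520 = 2.2574 mg/m³.

2.26 mg/m³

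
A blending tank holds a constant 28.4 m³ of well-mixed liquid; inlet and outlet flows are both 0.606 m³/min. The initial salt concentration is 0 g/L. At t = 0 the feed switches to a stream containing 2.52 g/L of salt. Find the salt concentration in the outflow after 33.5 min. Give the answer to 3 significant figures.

1.29 g/L

Transient balance on the dissolved component: V dC/dt = Q(C_in − C).
Time constant τ = V/Q = 28.4/0.606 = 46.865 min.
This is linear first-order; C(t) = C_in + (C₀ − C_in) e^(−t/τ).
C(33.5) = 2.52 + (0 − 2.52)·e^(−33.5/46.865) = 2.52 + (-2.5200)·0.48928 = 1.2870 g/L.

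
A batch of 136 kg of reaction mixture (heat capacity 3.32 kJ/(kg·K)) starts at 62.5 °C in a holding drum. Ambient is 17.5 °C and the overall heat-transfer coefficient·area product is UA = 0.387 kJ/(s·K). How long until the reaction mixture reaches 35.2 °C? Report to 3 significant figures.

First-law balance (no shaft work): M c_p dT/dt = −UA(T − T_amb).
τ = M c_p/UA = 1166.7 s; T_ss = T_amb = 17.500 °C.
T(t) = T_ss + (T₀ − T_ss)e^(−t/τ); set T = 35.2:
t = −τ ln[(T − T_ss)/(T₀ − T_ss)] = −1166.7 · ln(0.39333) = 1088.7 s.

1090 s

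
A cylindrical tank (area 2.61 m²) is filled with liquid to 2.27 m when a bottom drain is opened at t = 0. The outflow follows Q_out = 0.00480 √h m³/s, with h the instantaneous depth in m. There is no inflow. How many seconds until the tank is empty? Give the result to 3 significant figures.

1640 s

With no inflow, A dh/dt = −0.00480 √h.
∫ h^(−1/2) dh = −(0.00480/A) ∫ dt, giving 2√h = 2√h₀ − (0.00480/A) t.
Set h = 0: 2√h₀ = (0.00480/A) t_empty ⇒ t_empty = 2A√h₀/0.00480.
t_empty = 2·2.61·√2.27/0.00480 = 5.2200·1.5067/0.00480 = 1638.5 s.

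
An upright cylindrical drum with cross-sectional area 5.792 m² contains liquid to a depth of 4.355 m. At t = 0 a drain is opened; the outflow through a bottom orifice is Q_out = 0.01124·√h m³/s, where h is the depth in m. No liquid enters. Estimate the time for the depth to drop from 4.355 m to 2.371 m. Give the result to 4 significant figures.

563.8 s

With no inflow, A dh/dt = −0.01124 √h.
∫ h^(−1/2) dh = −(0.01124/A) ∫ dt, giving 2√h = 2√h₀ − (0.01124/A) t.
t = 2A(√h₀ − √h)/0.01124 = 2·5.792·(√4.355 − √2.371)/0.01124
  = 11.5840 × (2.08686 − 1.53981) / 0.01124 = 563.801 s.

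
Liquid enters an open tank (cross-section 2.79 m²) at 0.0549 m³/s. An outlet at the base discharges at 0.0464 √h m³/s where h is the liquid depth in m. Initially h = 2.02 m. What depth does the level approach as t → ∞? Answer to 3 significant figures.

1.40 m

Accumulation of liquid (constant cross-section A): A dh/dt = Q_in − 0.0464 √h. At steady state dh/dt = 0:
Q_in = 0.0464 √h_ss ⇒ √h_ss = 0.0549/0.0464 = 1.1832.
h_ss = 1.1832² = 1.3999 m. (Since h₀ = 2.02 m > h_ss, the level will fall toward this value.)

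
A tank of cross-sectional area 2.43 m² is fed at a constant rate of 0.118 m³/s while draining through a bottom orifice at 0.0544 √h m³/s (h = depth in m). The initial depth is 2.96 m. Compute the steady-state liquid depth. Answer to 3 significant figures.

Level balance: A dh/dt = 0.118 − 0.0544 √h. Setting dh/dt = 0:
Q_in = 0.0544 √h_ss ⇒ √h_ss = 0.118/0.0544 = 2.1691.
h_ss = 2.1691² = 4.7051 m. (Since h₀ = 2.96 m < h_ss, the level will rise toward this value.)

4.71 m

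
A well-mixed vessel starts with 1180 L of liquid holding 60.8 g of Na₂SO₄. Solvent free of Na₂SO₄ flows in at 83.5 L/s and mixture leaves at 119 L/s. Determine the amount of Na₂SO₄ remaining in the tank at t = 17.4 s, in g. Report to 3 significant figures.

Let m(t) be the amount of Na₂SO₄. Volume: V(t) = V₀ + (Q_in − Q_out) t = 1180 − 35.500 t; V(17.4) = 562.30 L.
No Na₂SO₄ enters, so dm/dt = −Q_out · (m/V).
Separate: dm/m = −Q_out dt/V(t) ⇒ ln(m/m₀) = −(Q_out/(Q_in−Q_out)) ln(V/V₀).
m = m₀ (V₀/V)^(Q_out/(Q_in−Q_out)) = 60.8 × (1180/562.30)^(-3.3521) = 5.0677 g.

5.07 g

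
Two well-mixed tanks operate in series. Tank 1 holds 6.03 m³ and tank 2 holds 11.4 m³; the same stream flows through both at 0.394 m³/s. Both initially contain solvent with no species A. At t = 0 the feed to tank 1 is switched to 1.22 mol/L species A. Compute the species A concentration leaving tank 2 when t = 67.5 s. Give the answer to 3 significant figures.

Each tank obeys Vᵢ dCᵢ/dt = Q(Cᵢ₋₁ − Cᵢ), so τᵢ = Vᵢ/Q.
τ₁ = 6.03/0.394 = 15.305 s; τ₂ = 11.4/0.394 = 28.934 s.
Solving the cascade with C₁(0)=C₂(0)=0 gives C₂(t) = C_in[1 − (τ₁ e^(−t/τ₁) − τ₂ e^(−t/τ₂))/(τ₁ − τ₂)].
At t = 67.5: e^(−t/τ₁) = 0.012150, e^(−t/τ₂) = 0.097015.
C₂ = 1.22·[1 − (15.305·0.012150 − 28.934·0.097015)/(-13.629)] = 1.22·0.80769 = 0.98538 mol/L.

0.985 mol/L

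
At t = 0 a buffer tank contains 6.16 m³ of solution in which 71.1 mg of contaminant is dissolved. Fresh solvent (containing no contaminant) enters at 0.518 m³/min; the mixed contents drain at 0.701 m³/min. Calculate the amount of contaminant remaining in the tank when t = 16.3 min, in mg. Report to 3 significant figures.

5.63 mg

Total volume: dV/dt = Q_in − Q_out = -0.18300 m³/min, so V(t) = 6.16 − 0.18300 t and V(16.3) = 3.1771 m³.
Species balance (pure solvent in): dm/dt = −Q_out · m/V(t).
dm/m = −Q_out dt/(V₀ − 0.18300 t); integrating gives ln(m/m₀) = −(Q_out/(Q_in−Q_out)) ln(V/V₀).
m = m₀ (V₀/V)^(Q_out/(Q_in−Q_out)) = 71.1 × (6.16/3.1771)^(-3.8306) = 5.6283 mg.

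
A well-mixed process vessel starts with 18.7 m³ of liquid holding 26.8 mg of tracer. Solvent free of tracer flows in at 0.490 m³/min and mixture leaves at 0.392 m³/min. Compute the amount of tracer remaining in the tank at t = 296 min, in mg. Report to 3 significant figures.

0.633 mg

Let m(t) be the amount of tracer. Volume: V(t) = V₀ + (Q_in − Q_out) t = 18.7 + 0.098000 t; V(296) = 47.708 m³.
Species balance (pure solvent in): dm/dt = −Q_out · m/V(t).
dm/m = −Q_out dt/(V₀ + 0.098000 t); integrating gives ln(m/m₀) = −(Q_out/(Q_in−Q_out)) ln(V/V₀).
m = m₀ (V₀/V)^(Q_out/(Q_in−Q_out)) = 26.8 × (18.7/47.708)^(4.0000) = 0.63261 mg.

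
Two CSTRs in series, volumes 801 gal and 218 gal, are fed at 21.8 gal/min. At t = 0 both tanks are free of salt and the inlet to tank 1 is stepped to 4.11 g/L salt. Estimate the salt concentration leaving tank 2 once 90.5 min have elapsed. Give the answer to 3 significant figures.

Time constants: τᵢ = Vᵢ/Q for each well-mixed tank.
τ₁ = 801/21.8 = 36.743 min; τ₂ = 218/21.8 = 10.000 min.
Solving the cascade with C₁(0)=C₂(0)=0 gives C₂(t) = C_in[1 − (τ₁ e^(−t/τ₁) − τ₂ e^(−t/τ₂))/(τ₁ − τ₂)].
At t = 90.5: e^(−t/τ₁) = 0.085175, e^(−t/τ₂) = 0.00011739.
C₂ = 4.11·[1 − (36.743·0.085175 − 10.000·0.00011739)/(26.743)] = 4.11·0.88302 = 3.6292 g/L.

3.63 g/L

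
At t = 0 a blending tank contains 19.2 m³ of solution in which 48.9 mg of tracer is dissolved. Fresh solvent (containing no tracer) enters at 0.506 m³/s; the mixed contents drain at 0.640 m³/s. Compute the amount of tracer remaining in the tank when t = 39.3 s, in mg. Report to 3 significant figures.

Total volume: dV/dt = Q_in − Q_out = -0.13400 m³/s, so V(t) = 19.2 − 0.13400 t and V(39.3) = 13.934 m³.
Species balance (pure solvent in): dm/dt = −Q_out · m/V(t).
dm/m = −Q_out dt/(V₀ − 0.13400 t); integrating gives ln(m/m₀) = −(Q_out/(Q_in−Q_out)) ln(V/V₀).
m = m₀ (V₀/V)^(Q_out/(Q_in−Q_out)) = 48.9 × (19.2/13.934)^(-4.7761) = 10.576 mg.

10.6 mg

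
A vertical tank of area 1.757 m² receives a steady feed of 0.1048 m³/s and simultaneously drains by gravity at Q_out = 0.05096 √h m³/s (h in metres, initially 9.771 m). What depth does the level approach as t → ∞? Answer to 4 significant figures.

4.229 m

Volume balance on the tank: A dh/dt = Q_in − 0.05096 √h. At steady state dh/dt = 0:
Q_in = 0.05096 √h_ss ⇒ √h_ss = 0.1048/0.05096 = 2.05651.
h_ss = 2.05651² = 4.22925 m. (Since h₀ = 9.771 m > h_ss, the level will fall toward this value.)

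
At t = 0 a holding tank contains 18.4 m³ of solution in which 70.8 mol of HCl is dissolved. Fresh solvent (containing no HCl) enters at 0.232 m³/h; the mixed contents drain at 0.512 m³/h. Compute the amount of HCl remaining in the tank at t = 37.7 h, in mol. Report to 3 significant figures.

Total volume: dV/dt = Q_in − Q_out = -0.28000 m³/h, so V(t) = 18.4 − 0.28000 t and V(37.7) = 7.8440 m³.
Solute balance: dm/dt = 0 − Q_out C = −Q_out m/V(t).
dm/m = −Q_out dt/(V₀ − 0.28000 t); integrating gives ln(m/m₀) = −(Q_out/(Q_in−Q_out)) ln(V/V₀).
m = m₀ (V₀/V)^(Q_out/(Q_in−Q_out)) = 70.8 × (18.4/7.8440)^(-1.8286) = 14.892 mol.

14.9 mol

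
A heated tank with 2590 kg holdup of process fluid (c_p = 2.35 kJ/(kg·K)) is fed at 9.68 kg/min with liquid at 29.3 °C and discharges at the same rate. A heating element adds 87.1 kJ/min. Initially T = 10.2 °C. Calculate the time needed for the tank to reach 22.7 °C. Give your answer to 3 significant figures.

Unsteady energy balance on the tank contents: M c_p dT/dt = ṁ c_p (T_in − T) + 87.1.
τ = M/ṁ = 267.56 min; T_ss = T_in + Q̇/(ṁ c_p) = 33.129 °C.
T(t) = T_ss + (T₀ − T_ss) e^(−t/τ). Set T = 22.7:
e^(−t/τ) = (22.7 − 33.129)/(10.2 − 33.129) = 0.45484
t = −267.56 · ln(0.45484) = 210.79 min.

211 min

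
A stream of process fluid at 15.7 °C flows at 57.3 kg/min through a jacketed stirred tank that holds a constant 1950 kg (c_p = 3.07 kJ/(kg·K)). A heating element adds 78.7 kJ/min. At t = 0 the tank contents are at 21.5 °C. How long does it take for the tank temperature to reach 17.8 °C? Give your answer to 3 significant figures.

40.0 min

M c_p dT/dt = ṁ c_p (T_in − T) + Q̇.
τ = M/ṁ = 34.031 min; T_ss = T_in + Q̇/(ṁ c_p) = 16.147 °C.
T(t) = T_ss + (T₀ − T_ss) e^(−t/τ). Set T = 17.8:
e^(−t/τ) = (17.8 − 16.147)/(21.5 − 16.147) = 0.30875
t = −34.031 · ln(0.30875) = 39.995 min.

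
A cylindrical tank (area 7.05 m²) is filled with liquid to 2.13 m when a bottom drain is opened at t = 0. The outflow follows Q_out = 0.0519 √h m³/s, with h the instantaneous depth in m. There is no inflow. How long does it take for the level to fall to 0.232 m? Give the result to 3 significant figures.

Unsteady balance on liquid volume: A dh/dt = −0.0519 √h.
This is separable: 2 d(√h)/dt = −0.0519/A, so √h = √h₀ − (0.0519/(2A)) t.
t = 2A(√h₀ − √h)/0.0519 = 2·7.05·(√2.13 − √0.232)/0.0519
  = 14.100 × (1.4595 − 0.48166) / 0.0519 = 265.64 s.

266 s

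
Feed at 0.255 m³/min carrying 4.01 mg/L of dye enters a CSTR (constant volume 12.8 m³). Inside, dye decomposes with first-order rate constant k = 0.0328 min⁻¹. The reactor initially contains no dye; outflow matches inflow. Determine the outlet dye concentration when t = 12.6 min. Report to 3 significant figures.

V dC/dt = Q(C_in − C) − k V C.
This is linear with rate a = Q/V + k = 0.052722 min⁻¹.
C_ss = Q C_in/(Q + kV) = 1.5152 mg/L; C(t) = C_ss + (C₀ − C_ss) e^(−a t).
C(12.6) = 1.5152 + (-1.5152)·e^(−0.052722·12.6) = 1.5152 + (-1.5152)·0.51464 = 0.73545 mg/L.

0.735 mg/L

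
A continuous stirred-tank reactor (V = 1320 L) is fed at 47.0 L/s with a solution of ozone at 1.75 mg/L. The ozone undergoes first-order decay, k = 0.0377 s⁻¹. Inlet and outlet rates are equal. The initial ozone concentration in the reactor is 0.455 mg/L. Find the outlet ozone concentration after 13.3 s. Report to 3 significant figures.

Species balance: V dC/dt = Q C_in − Q C − k V C.
This is linear with rate a = Q/V + k = 0.073306 s⁻¹.
C_ss = Q C_in/(Q + kV) = 0.85001 mg/L; C(t) = C_ss + (C₀ − C_ss) e^(−a t).
C(13.3) = 0.85001 + (-0.39501)·e^(−0.073306·13.3) = 0.85001 + (-0.39501)·0.37720 = 0.70101 mg/L.

0.701 mg/L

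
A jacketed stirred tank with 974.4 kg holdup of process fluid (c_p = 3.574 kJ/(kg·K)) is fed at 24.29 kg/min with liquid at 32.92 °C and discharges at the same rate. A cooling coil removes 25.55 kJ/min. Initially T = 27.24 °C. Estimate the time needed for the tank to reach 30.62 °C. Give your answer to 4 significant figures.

39.62 min

Unsteady energy balance on the tank contents: M c_p dT/dt = ṁ c_p (T_in − T) − 25.55.
τ = M/ṁ = 40.1153 min; T_ss = T_in − Q̇/(ṁ c_p) = 32.6257 °C.
T(t) = T_ss + (T₀ − T_ss) e^(−t/τ). Set T = 30.62:
e^(−t/τ) = (30.62 − 32.6257)/(27.24 − 32.6257) = 0.372411
t = −40.1153 · ln(0.372411) = 39.6242 min.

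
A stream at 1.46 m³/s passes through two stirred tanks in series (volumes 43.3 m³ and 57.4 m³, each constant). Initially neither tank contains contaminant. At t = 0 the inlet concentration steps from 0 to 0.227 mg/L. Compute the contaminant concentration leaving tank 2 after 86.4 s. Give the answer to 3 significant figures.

0.162 mg/L

Time constants: τᵢ = Vᵢ/Q for each well-mixed tank.
τ₁ = 43.3/1.46 = 29.658 s; τ₂ = 57.4/1.46 = 39.315 s.
Solving the cascade with C₁(0)=C₂(0)=0 gives C₂(t) = C_in[1 − (τ₁ e^(−t/τ₁) − τ₂ e^(−t/τ₂))/(τ₁ − τ₂)].
At t = 86.4: e^(−t/τ₁) = 0.054299, e^(−t/τ₂) = 0.11107.
C₂ = 0.227·[1 − (29.658·0.054299 − 39.315·0.11107)/(-9.6575)] = 0.227·0.71461 = 0.16222 mg/L.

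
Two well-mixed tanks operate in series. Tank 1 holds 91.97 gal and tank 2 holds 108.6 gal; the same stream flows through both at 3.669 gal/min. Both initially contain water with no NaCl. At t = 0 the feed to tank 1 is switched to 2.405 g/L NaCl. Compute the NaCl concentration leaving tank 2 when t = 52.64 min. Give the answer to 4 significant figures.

Each tank obeys Vᵢ dCᵢ/dt = Q(Cᵢ₋₁ − Cᵢ), so τᵢ = Vᵢ/Q.
τ₁ = 91.97/3.669 = 25.0668 min; τ₂ = 108.6/3.669 = 29.5993 min.
Tank 1: C₁ = C_in(1 − e^(−t/τ₁)). Tank 2 (τ₁ ≠ τ₂): C₂ = C_in[1 − (τ₁ e^(−t/τ₁) − τ₂ e^(−t/τ₂))/(τ₁ − τ₂)].
At t = 52.64: e^(−t/τ₁) = 0.122458, e^(−t/τ₂) = 0.168905.
C₂ = 2.405·[1 − (25.0668·0.122458 − 29.5993·0.168905)/(-4.53257)] = 2.405·0.574222 = 1.38100 g/L.

1.381 g/L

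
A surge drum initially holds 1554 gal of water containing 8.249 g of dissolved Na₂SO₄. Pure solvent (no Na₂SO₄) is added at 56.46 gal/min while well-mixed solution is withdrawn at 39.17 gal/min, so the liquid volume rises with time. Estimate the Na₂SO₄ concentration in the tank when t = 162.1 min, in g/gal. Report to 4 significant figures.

Total volume: dV/dt = Q_in − Q_out = 17.2900 gal/min, so V(t) = 1554 + 17.2900 t and V(162.1) = 4356.71 gal.
No Na₂SO₄ enters, so dm/dt = −Q_out · (m/V).
dm/m = −Q_out dt/(V₀ + 17.2900 t); integrating gives ln(m/m₀) = −(Q_out/(Q_in−Q_out)) ln(V/V₀).
m = m₀ (V₀/V)^(Q_out/(Q_in−Q_out)) = 8.249 × (1554/4356.71)^(2.26547) = 0.798239 g.
C = m/V = 0.798239/4356.71 = 0.000183221 g/gal.

0.0001832 g/gal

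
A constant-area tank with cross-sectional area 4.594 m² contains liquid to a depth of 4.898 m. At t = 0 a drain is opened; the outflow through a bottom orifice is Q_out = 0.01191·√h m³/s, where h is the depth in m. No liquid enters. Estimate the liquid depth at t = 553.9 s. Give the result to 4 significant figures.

2.235 m

Mass balance (ρ constant): A dh/dt = −0.01191 √h.
∫ h^(−1/2) dh = −(0.01191/A) ∫ dt, giving 2√h = 2√h₀ − (0.01191/A) t.
√h = √4.898 − 0.01191·553.9/(2·4.594) = 2.21314 − 0.717996 = 1.49515.
h = 1.49515² = 2.23546 m.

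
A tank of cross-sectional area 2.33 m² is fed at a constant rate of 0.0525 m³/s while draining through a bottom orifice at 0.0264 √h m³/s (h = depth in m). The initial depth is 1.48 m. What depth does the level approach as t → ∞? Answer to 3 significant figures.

3.95 m

Level balance: A dh/dt = 0.0525 − 0.0264 √h. Setting dh/dt = 0:
Q_in = 0.0264 √h_ss ⇒ √h_ss = 0.0525/0.0264 = 1.9886.
h_ss = 1.9886² = 3.9547 m. (Since h₀ = 1.48 m < h_ss, the level will rise toward this value.)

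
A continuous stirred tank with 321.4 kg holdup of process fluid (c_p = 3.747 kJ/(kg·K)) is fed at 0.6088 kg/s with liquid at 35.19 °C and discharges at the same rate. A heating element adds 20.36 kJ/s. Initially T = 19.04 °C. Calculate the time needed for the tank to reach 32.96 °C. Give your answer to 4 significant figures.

Heat balance on the well-mixed liquid: M c_p dT/dt = ṁ c_p (T_in − T) + 20.36.
τ = M/ṁ = 527.924 s; T_ss = T_in + Q̇/(ṁ c_p) = 44.1152 °C.
T(t) = T_ss + (T₀ − T_ss) e^(−t/τ). Set T = 32.96:
e^(−t/τ) = (32.96 − 44.1152)/(19.04 − 44.1152) = 0.444871
t = −527.924 · ln(0.444871) = 427.604 s.

427.6 s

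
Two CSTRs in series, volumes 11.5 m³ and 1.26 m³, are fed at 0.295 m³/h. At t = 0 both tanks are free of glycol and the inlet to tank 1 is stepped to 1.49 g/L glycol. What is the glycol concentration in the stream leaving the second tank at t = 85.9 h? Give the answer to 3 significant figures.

Each tank obeys Vᵢ dCᵢ/dt = Q(Cᵢ₋₁ − Cᵢ), so τᵢ = Vᵢ/Q.
τ₁ = 11.5/0.295 = 38.983 h; τ₂ = 1.26/0.295 = 4.2712 h.
Tank 1: C₁ = C_in(1 − e^(−t/τ₁)). Tank 2 (τ₁ ≠ τ₂): C₂ = C_in[1 − (τ₁ e^(−t/τ₁) − τ₂ e^(−t/τ₂))/(τ₁ − τ₂)].
At t = 85.9: e^(−t/τ₁) = 0.11041, e^(−t/τ₂) = 1.8437e-09.
C₂ = 1.49·[1 − (38.983·0.11041 − 4.2712·1.8437e-09)/(34.712)] = 1.49·0.87600 = 1.3052 g/L.

1.31 g/L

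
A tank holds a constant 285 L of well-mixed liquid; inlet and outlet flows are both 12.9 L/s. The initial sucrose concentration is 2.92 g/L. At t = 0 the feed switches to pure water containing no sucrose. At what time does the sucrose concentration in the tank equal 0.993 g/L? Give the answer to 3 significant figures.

Transient balance on the dissolved component: V dC/dt = Q(C_in − C), so τ = V/Q = 22.093 s.
C(t) = C_in + (C₀ − C_in) e^(−t/τ). Set C = 0.993 and solve for t:
e^(−t/τ) = (C − C_in)/(C₀ − C_in) = (0.993 − 0)/(2.92 − 0) = 0.34007
t = −τ ln(…) = 22.093 × 1.0786 = 23.830 s.

23.8 s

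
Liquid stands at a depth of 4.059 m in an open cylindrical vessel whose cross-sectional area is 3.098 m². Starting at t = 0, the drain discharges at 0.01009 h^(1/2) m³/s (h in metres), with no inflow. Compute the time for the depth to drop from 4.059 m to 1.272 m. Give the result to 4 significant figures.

544.6 s

Volume balance on the tank: A dh/dt = −0.01009 √h.
∫ h^(−1/2) dh = −(0.01009/A) ∫ dt, giving 2√h = 2√h₀ − (0.01009/A) t.
t = 2A(√h₀ − √h)/0.01009 = 2·3.098·(√4.059 − √1.272)/0.01009
  = 6.19600 × (2.01470 − 1.12783) / 0.01009 = 544.601 s.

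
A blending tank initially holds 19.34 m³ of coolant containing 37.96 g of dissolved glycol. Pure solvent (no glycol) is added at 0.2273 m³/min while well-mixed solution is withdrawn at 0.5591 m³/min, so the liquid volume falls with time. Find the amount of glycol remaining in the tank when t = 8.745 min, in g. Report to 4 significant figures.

28.86 g

Let m(t) be the amount of glycol. Volume: V(t) = V₀ + (Q_in − Q_out) t = 19.34 − 0.331800 t; V(8.745) = 16.4384 m³.
Solute balance: dm/dt = 0 − Q_out C = −Q_out m/V(t).
dm/m = −Q_out dt/(V₀ − 0.331800 t); integrating gives ln(m/m₀) = −(Q_out/(Q_in−Q_out)) ln(V/V₀).
m = m₀ (V₀/V)^(Q_out/(Q_in−Q_out)) = 37.96 × (19.34/16.4384)^(-1.68505) = 28.8647 g.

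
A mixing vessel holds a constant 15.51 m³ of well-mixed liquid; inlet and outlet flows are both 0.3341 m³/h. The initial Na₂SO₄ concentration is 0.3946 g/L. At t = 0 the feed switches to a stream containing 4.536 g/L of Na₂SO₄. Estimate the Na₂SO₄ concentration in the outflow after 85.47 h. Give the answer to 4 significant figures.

Mass balance on the solute (V constant): V dC/dt = Q(C_in − C).
So dC/dt = (C_in − C)/τ with τ = V/Q = 15.51/0.3341 = 46.4232 h.
Solution: C(t) = C_in + (C₀ − C_in) e^(−t/τ).
C(85.47) = 4.536 + (0.3946 − 4.536)·e^(−85.47/46.4232) = 4.536 + (-4.14140)·0.158642 = 3.87900 g/L.

3.879 g/L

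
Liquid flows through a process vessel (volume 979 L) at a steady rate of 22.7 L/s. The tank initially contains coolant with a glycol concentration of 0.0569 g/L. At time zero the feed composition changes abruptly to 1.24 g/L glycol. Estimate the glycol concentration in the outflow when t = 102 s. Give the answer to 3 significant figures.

Transient balance on the dissolved component: V dC/dt = Q(C_in − C).
Rewrite as dC/dt + C/τ = C_in/τ, τ = V/Q = 43.128 s.
This is linear first-order; C(t) = C_in + (C₀ − C_in) e^(−t/τ).
C(102) = 1.24 + (0.0569 − 1.24)·e^(−102/43.128) = 1.24 + (-1.1831)·0.093943 = 1.1289 g/L.

1.13 g/L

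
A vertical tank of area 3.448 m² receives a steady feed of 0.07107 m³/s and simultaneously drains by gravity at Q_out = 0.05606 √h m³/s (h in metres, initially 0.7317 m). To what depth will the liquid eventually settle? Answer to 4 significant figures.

Level balance: A dh/dt = 0.07107 − 0.05606 √h. Setting dh/dt = 0:
Q_in = 0.05606 √h_ss ⇒ √h_ss = 0.07107/0.05606 = 1.26775.
h_ss = 1.26775² = 1.60719 m. (Since h₀ = 0.7317 m < h_ss, the level will rise toward this value.)

1.607 m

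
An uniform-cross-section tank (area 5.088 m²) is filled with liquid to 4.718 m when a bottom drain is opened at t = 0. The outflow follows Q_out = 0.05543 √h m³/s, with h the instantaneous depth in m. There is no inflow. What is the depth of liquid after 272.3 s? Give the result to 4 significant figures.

Volume balance on the tank: A dh/dt = −0.05543 √h.
∫ h^(−1/2) dh = −(0.05543/A) ∫ dt, giving 2√h = 2√h₀ − (0.05543/A) t.
√h = √4.718 − 0.05543·272.3/(2·5.088) = 2.17210 − 1.48325 = 0.688842.
h = 0.688842² = 0.474503 m.

0.4745 m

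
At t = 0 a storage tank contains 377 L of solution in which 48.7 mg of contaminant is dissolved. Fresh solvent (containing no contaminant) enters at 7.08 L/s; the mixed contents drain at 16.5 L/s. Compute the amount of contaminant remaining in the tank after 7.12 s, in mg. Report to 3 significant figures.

34.6 mg

Total volume: dV/dt = Q_in − Q_out = -9.4200 L/s, so V(t) = 377 − 9.4200 t and V(7.12) = 309.93 L.
No contaminant enters, so dm/dt = −Q_out · (m/V).
dm/m = −Q_out dt/(V₀ − 9.4200 t); integrating gives ln(m/m₀) = −(Q_out/(Q_in−Q_out)) ln(V/V₀).
m = m₀ (V₀/V)^(Q_out/(Q_in−Q_out)) = 48.7 × (377/309.93)^(-1.7516) = 34.555 mg.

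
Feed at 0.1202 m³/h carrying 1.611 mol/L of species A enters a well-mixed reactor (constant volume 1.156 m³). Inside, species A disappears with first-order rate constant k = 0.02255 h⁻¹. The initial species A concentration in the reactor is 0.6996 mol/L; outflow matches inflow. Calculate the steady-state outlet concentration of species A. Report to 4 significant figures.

1.324 mol/L

Accumulation = in − out − consumed: V dC/dt = Q C_in − Q C − k V C.
Steady state (dC/dt = 0): C_ss = Q C_in/(Q + kV) = C_in/(1 + kV/Q).
C_ss = 0.1202·1.611/(0.1202 + 0.02255·1.156) = 0.193642/0.146268 = 1.32389 mol/L.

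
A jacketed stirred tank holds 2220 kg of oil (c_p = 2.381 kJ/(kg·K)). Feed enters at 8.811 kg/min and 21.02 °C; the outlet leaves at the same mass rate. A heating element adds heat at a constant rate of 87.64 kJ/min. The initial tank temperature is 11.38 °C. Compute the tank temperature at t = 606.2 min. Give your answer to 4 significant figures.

Unsteady energy balance on the tank contents: M c_p dT/dt = ṁ c_p (T_in − T) + 87.64.
Rearrange: dT/dt = (T_ss − T)/τ with τ = M/ṁ = 251.958 min and T_ss = T_in + Q̇/(ṁ c_p) = 25.1975 °C.
Solution: T(t) = T_ss + (T₀ − T_ss) e^(−t/τ).
T(606.2) = 25.1975 + (-13.8175)·e^(−606.2/251.958) = 25.1975 + (-13.8175)·0.0901790 = 23.9515 °C.

23.95 °C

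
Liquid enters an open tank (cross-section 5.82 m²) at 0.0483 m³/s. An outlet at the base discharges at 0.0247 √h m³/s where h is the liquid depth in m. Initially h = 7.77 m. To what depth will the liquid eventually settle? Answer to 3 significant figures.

A dh/dt = Q_in − 0.0247 √h. Steady state requires inflow = outflow:
Q_in = 0.0247 √h_ss ⇒ √h_ss = 0.0483/0.0247 = 1.9555.
h_ss = 1.9555² = 3.8238 m. (Since h₀ = 7.77 m > h_ss, the level will fall toward this value.)

3.82 m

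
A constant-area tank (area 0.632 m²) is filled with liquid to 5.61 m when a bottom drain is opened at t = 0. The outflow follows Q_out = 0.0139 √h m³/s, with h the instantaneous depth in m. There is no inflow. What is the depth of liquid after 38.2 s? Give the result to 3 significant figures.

3.80 m

With no inflow, A dh/dt = −0.0139 √h.
Separate and integrate: 2(√h − √h₀) = −(0.0139/A) t.
√h = √5.61 − 0.0139·38.2/(2·0.632) = 2.3685 − 0.42008 = 1.9485.
h = 1.9485² = 3.7965 m.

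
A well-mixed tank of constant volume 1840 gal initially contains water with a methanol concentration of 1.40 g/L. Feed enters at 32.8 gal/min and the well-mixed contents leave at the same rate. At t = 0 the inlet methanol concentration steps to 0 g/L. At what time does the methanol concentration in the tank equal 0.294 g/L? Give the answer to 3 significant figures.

Species balance: V dC/dt = Q(C_in − C) ⇒ τ = V/Q = 56.098 min.
C(t) = C_in + (C₀ − C_in) e^(−t/τ). Set C = 0.294 and solve for t:
e^(−t/τ) = (C − C_in)/(C₀ − C_in) = (0.294 − 0)/(1.40 − 0) = 0.21000
t = −τ ln(…) = 56.098 × 1.5606 = 87.549 min.

87.5 min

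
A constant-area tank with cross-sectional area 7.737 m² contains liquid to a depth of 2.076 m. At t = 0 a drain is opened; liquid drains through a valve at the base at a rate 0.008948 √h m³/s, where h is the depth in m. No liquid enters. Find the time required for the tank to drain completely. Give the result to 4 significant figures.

Unsteady balance on liquid volume: A dh/dt = −0.008948 √h.
Separate and integrate: 2(√h − √h₀) = −(0.008948/A) t.
Set h = 0: 2√h₀ = (0.008948/A) t_empty ⇒ t_empty = 2A√h₀/0.008948.
t_empty = 2·7.737·√2.076/0.008948 = 15.4740·1.44083/0.008948 = 2491.67 s.

2492 s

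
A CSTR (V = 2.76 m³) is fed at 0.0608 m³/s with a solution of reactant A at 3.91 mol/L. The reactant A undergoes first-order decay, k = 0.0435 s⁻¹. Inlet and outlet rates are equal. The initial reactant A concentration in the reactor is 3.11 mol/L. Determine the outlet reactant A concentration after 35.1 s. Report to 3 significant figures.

Species balance: V dC/dt = Q C_in − Q C − k V C.
This is linear with rate a = Q/V + k = 0.065529 s⁻¹.
C_ss = Q C_in/(Q + kV) = 1.3144 mol/L; C(t) = C_ss + (C₀ − C_ss) e^(−a t).
C(35.1) = 1.3144 + (1.7956)·e^(−0.065529·35.1) = 1.3144 + (1.7956)·0.10025 = 1.4944 mol/L.

1.49 mol/L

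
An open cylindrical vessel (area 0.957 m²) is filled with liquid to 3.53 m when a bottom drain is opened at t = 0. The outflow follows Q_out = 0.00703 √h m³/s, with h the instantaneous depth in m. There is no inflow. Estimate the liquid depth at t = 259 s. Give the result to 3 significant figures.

0.860 m

A dh/dt = −Q_out = −0.00703 √h.
Separate and integrate: 2(√h − √h₀) = −(0.00703/A) t.
√h = √3.53 − 0.00703·259/(2·0.957) = 1.8788 − 0.95129 = 0.92754.
h = 0.92754² = 0.86033 m.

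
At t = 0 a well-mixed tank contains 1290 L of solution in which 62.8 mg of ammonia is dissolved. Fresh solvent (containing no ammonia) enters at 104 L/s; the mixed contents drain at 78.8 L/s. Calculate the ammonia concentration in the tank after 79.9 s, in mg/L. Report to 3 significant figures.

Let m(t) be the amount of ammonia. Volume: V(t) = V₀ + (Q_in − Q_out) t = 1290 + 25.200 t; V(79.9) = 3303.5 L.
Solute balance: dm/dt = 0 − Q_out C = −Q_out m/V(t).
dm/m = −Q_out dt/(V₀ + 25.200 t); integrating gives ln(m/m₀) = −(Q_out/(Q_in−Q_out)) ln(V/V₀).
m = m₀ (V₀/V)^(Q_out/(Q_in−Q_out)) = 62.8 × (1290/3303.5)^(3.1270) = 3.3186 mg.
C = m/V = 3.3186/3303.5 = 0.0010046 mg/L.

0.00100 mg/L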